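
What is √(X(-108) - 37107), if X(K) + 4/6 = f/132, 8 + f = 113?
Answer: I*√161637531/66 ≈ 192.63*I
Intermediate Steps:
f = 105 (f = -8 + 113 = 105)
X(K) = 17/132 (X(K) = -⅔ + 105/132 = -⅔ + 105*(1/132) = -⅔ + 35/44 = 17/132)
√(X(-108) - 37107) = √(17/132 - 37107) = √(-4898107/132) = I*√161637531/66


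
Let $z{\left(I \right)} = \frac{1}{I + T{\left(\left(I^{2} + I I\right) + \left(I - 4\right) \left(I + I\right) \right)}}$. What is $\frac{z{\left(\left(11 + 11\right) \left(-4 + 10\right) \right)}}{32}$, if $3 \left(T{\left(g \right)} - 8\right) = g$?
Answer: $\frac{1}{736640} \approx 1.3575 \cdot 10^{-6}$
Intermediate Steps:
$T{\left(g \right)} = 8 + \frac{g}{3}$
$z{\left(I \right)} = \frac{1}{8 + I + \frac{2 I^{2}}{3} + \frac{2 I \left(-4 + I\right)}{3}}$ ($z{\left(I \right)} = \frac{1}{I + \left(8 + \frac{\left(I^{2} + I I\right) + \left(I - 4\right) \left(I + I\right)}{3}\right)} = \frac{1}{I + \left(8 + \frac{\left(I^{2} + I^{2}\right) + \left(-4 + I\right) 2 I}{3}\right)} = \frac{1}{I + \left(8 + \frac{2 I^{2} + 2 I \left(-4 + I\right)}{3}\right)} = \frac{1}{I + \left(8 + \left(\frac{2 I^{2}}{3} + \frac{2 I \left(-4 + I\right)}{3}\right)\right)} = \frac{1}{I + \left(8 + \frac{2 I^{2}}{3} + \frac{2 I \left(-4 + I\right)}{3}\right)} = \frac{1}{8 + I + \frac{2 I^{2}}{3} + \frac{2 I \left(-4 + I\right)}{3}}$)
$\frac{z{\left(\left(11 + 11\right) \left(-4 + 10\right) \right)}}{32} = \frac{3 \frac{1}{24 - 5 \left(11 + 11\right) \left(-4 + 10\right) + 4 \left(\left(11 + 11\right) \left(-4 + 10\right)\right)^{2}}}{32} = \frac{3}{24 - 5 \cdot 22 \cdot 6 + 4 \left(22 \cdot 6\right)^{2}} \cdot \frac{1}{32} = \frac{3}{24 - 660 + 4 \cdot 132^{2}} \cdot \frac{1}{32} = \frac{3}{24 - 660 + 4 \cdot 17424} \cdot \frac{1}{32} = \frac{3}{24 - 660 + 69696} \cdot \frac{1}{32} = \frac{3}{69060} \cdot \frac{1}{32} = 3 \cdot \frac{1}{69060} \cdot \frac{1}{32} = \frac{1}{23020} \cdot \frac{1}{32} = \frac{1}{736640}$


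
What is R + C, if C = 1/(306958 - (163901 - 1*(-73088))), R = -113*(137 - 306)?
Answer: 1336197994/69969 ≈ 19097.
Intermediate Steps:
R = 19097 (R = -113*(-169) = 19097)
C = 1/69969 (C = 1/(306958 - (163901 + 73088)) = 1/(306958 - 1*236989) = 1/(306958 - 236989) = 1/69969 ≈ 1.4292e-5)
R + C = 19097 + 1/69969 = 1336197994/69969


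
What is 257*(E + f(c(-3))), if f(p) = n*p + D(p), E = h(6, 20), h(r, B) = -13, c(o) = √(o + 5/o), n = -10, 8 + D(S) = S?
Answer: -5397 - 771*I*√42 ≈ -5397.0 - 4996.6*I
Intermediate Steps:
D(S) = -8 + S
E = -13
f(p) = -8 - 9*p (f(p) = -10*p + (-8 + p) = -8 - 9*p)
257*(E + f(c(-3))) = 257*(-13 + (-8 - 9*√(-3 + 5/(-3)))) = 257*(-13 + (-8 - 9*√(-3 + 5*(-⅓)))) = 257*(-13 + (-8 - 9*√(-3 - 5/3))) = 257*(-13 + (-8 - 3*I*√42)) = 257*(-21 - 3*I*√42) = -5397 - 771*I*√42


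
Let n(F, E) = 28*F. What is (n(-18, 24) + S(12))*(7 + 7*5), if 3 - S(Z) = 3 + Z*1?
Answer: -21672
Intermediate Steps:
S(Z) = -Z (S(Z) = 3 - (3 + Z*1) = 3 - (3 + Z) = 3 + (-3 - Z) = -Z)
(n(-18, 24) + S(12))*(7 + 7*5) = (28*(-18) - 1*12)*(7 + 7*5) = (-504 - 12)*(7 + 35) = -516*42 = -21672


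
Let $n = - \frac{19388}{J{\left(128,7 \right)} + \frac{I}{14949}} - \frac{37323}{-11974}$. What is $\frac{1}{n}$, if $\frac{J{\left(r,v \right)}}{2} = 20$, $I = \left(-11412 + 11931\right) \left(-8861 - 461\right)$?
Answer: $\frac{8461941982}{604782391587} \approx 0.013992$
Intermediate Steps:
$I = -4838118$ ($I = 519 \left(-9322\right) = -4838118$)
$J{\left(r,v \right)} = 40$ ($J{\left(r,v \right)} = 2 \cdot 20 = 40$)
$n = \frac{604782391587}{8461941982}$ ($n = - \frac{19388}{40 - \frac{4838118}{14949}} - \frac{37323}{-11974} = - \frac{19388}{40 - \frac{1612706}{4983}} - - \frac{37323}{11974} = - \frac{19388}{40 - \frac{1612706}{4983}} + \frac{37323}{11974} = - \frac{19388}{- \frac{1413386}{4983}} + \frac{37323}{11974} = \left(-19388\right) \left(- \frac{4983}{1413386}\right) + \frac{37323}{11974} = \frac{48305202}{706693} + \frac{37323}{11974} = \frac{604782391587}{8461941982} \approx 71.471$)
$\frac{1}{n} = \frac{1}{\frac{604782391587}{8461941982}} = \frac{8461941982}{604782391587}$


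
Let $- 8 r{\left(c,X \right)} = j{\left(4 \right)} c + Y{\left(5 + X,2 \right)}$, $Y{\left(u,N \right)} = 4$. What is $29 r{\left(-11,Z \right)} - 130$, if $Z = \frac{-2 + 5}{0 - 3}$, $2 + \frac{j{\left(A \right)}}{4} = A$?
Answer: $\frac{349}{2} \approx 174.5$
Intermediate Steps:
$j{\left(A \right)} = -8 + 4 A$
$Z = -1$ ($Z = \frac{3}{-3} = 3 \left(- \frac{1}{3}\right) = -1$)
$r{\left(c,X \right)} = - \frac{1}{2} - c$ ($r{\left(c,X \right)} = - \frac{\left(-8 + 4 \cdot 4\right) c + 4}{8} = - \frac{\left(-8 + 16\right) c + 4}{8} = - \frac{8 c + 4}{8} = - \frac{4 + 8 c}{8} = - \frac{1}{2} - c$)
$29 r{\left(-11,Z \right)} - 130 = 29 \left(- \frac{1}{2} - -11\right) - 130 = 29 \left(- \frac{1}{2} + 11\right) - 130 = 29 \cdot \frac{21}{2} - 130 = \frac{609}{2} - 130 = \frac{349}{2}$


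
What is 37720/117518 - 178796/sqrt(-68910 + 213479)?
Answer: 18860/58759 - 178796*sqrt(144569)/144569 ≈ -469.92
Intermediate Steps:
37720/117518 - 178796/sqrt(-68910 + 213479) = 37720*(1/117518) - 178796*sqrt(144569)/144569 = 18860/58759 - 178796*sqrt(144569)/144569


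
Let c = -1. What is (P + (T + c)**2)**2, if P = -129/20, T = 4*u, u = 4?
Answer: 19105641/400 ≈ 47764.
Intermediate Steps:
T = 16 (T = 4*4 = 16)
P = -129/20 (P = -129*1/20 = -129/20 ≈ -6.4500)
(P + (T + c)**2)**2 = (-129/20 + (16 - 1)**2)**2 = (-129/20 + 15**2)**2 = (-129/20 + 225)**2 = (4371/20)**2 = 19105641/400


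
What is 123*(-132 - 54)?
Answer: -22878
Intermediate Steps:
123*(-132 - 54) = 123*(-186) = -22878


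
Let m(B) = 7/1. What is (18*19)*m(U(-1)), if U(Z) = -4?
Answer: 2394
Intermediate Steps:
m(B) = 7 (m(B) = 7*1 = 7)
(18*19)*m(U(-1)) = (18*19)*7 = 342*7 = 2394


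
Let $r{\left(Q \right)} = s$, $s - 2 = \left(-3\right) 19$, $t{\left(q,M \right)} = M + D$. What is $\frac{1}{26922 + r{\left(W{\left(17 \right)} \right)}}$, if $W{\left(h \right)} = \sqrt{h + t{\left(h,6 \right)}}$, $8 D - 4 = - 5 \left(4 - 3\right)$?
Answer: $\frac{1}{26867} \approx 3.722 \cdot 10^{-5}$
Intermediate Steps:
$D = - \frac{1}{8}$ ($D = \frac{1}{2} + \frac{\left(-5\right) \left(4 - 3\right)}{8} = \frac{1}{2} + \frac{\left(-5\right) 1}{8} = \frac{1}{2} + \frac{1}{8} \left(-5\right) = \frac{1}{2} - \frac{5}{8} = - \frac{1}{8} \approx -0.125$)
$t{\left(q,M \right)} = - \frac{1}{8} + M$ ($t{\left(q,M \right)} = M - \frac{1}{8} = - \frac{1}{8} + M$)
$s = -55$ ($s = 2 - 57 = -55$)
$W{\left(h \right)} = \sqrt{\frac{47}{8} + h}$ ($W{\left(h \right)} = \sqrt{h + \left(- \frac{1}{8} + 6\right)} = \sqrt{h + \frac{47}{8}} = \sqrt{\frac{47}{8} + h}$)
$r{\left(Q \right)} = -55$
$\frac{1}{26922 + r{\left(W{\left(17 \right)} \right)}} = \frac{1}{26922 - 55} = \frac{1}{26867}$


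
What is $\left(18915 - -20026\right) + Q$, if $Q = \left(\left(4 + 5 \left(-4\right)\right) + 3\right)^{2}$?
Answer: $39110$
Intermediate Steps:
$Q = 169$ ($Q = \left(\left(4 - 20\right) + 3\right)^{2} = \left(-16 + 3\right)^{2} = \left(-13\right)^{2} = 169$)
$\left(18915 - -20026\right) + Q = \left(18915 - -20026\right) + 169 = \left(18915 + 20026\right) + 169 = 38941 + 169 = 39110$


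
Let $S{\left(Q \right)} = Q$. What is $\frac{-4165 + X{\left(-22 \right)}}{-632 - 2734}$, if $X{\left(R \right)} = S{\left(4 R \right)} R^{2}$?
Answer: $\frac{46757}{3366} \approx 13.891$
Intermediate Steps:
$X{\left(R \right)} = 4 R^{3}$ ($X{\left(R \right)} = 4 R R^{2} = 4 R^{3}$)
$\frac{-4165 + X{\left(-22 \right)}}{-632 - 2734} = \frac{-4165 + 4 \left(-22\right)^{3}}{-632 - 2734} = \frac{-4165 + 4 \left(-10648\right)}{-3366} = \left(-4165 - 42592\right) \left(- \frac{1}{3366}\right) = \left(-46757\right) \left(- \frac{1}{3366}\right) = \frac{46757}{3366}$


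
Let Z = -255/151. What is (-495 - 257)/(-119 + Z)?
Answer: 7097/1139 ≈ 6.2309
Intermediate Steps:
Z = -255/151 (Z = -255*1/151 = -255/151 ≈ -1.6887)
(-495 - 257)/(-119 + Z) = (-495 - 257)/(-119 - 255/151) = -752/(-18224/151) = -752*(-151/18224) = 7097/1139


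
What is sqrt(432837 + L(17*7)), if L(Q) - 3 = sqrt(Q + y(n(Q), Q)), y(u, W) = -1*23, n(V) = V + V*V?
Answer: 2*sqrt(108210 + sqrt(6)) ≈ 657.91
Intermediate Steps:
n(V) = V + V**2
y(u, W) = -23
L(Q) = 3 + sqrt(-23 + Q) (L(Q) = 3 + sqrt(Q - 23) = 3 + sqrt(-23 + Q))
sqrt(432837 + L(17*7)) = sqrt(432837 + (3 + sqrt(-23 + 17*7))) = sqrt(432837 + (3 + sqrt(-23 + 119))) = sqrt(432837 + (3 + sqrt(96))) = sqrt(432837 + (3 + 4*sqrt(6))) = sqrt(432840 + 4*sqrt(6))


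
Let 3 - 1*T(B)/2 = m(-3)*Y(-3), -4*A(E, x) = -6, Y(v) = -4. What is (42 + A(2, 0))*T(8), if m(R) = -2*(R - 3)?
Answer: 4437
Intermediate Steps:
A(E, x) = 3/2 (A(E, x) = -¼*(-6) = 3/2)
m(R) = 6 - 2*R (m(R) = -2*(-3 + R) = 6 - 2*R)
T(B) = 102 (T(B) = 6 - 2*(6 - 2*(-3))*(-4) = 6 - 2*(6 + 6)*(-4) = 6 - 24*(-4) = 6 - 2*(-48) = 6 + 96 = 102)
(42 + A(2, 0))*T(8) = (42 + 3/2)*102 = (87/2)*102 = 4437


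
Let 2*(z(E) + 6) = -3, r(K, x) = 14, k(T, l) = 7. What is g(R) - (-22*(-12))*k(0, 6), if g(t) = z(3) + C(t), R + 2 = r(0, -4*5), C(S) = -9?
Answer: -3729/2 ≈ -1864.5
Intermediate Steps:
z(E) = -15/2 (z(E) = -6 + (½)*(-3) = -6 - 3/2 = -15/2)
R = 12 (R = -2 + 14 = 12)
g(t) = -33/2 (g(t) = -15/2 - 9 = -33/2)
g(R) - (-22*(-12))*k(0, 6) = -33/2 - (-22*(-12))*7 = -33/2 - 264*7 = -33/2 - 1*1848 = -33/2 - 1848 = -3729/2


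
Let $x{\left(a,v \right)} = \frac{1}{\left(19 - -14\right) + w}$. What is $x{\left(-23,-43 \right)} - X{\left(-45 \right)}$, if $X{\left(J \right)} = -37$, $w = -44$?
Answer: $\frac{406}{11} \approx 36.909$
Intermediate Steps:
$x{\left(a,v \right)} = - \frac{1}{11}$ ($x{\left(a,v \right)} = \frac{1}{\left(19 - -14\right) - 44} = \frac{1}{\left(19 + 14\right) - 44} = \frac{1}{33 - 44} = \frac{1}{-11} = - \frac{1}{11}$)
$x{\left(-23,-43 \right)} - X{\left(-45 \right)} = - \frac{1}{11} - -37 = - \frac{1}{11} + 37 = \frac{406}{11}$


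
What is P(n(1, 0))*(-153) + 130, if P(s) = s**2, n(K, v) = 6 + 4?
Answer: -15170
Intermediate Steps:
n(K, v) = 10
P(n(1, 0))*(-153) + 130 = 10**2*(-153) + 130 = 100*(-153) + 130 = -15300 + 130 = -15170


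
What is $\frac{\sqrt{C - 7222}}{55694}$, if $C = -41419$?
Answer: $\frac{i \sqrt{48641}}{55694} \approx 0.00396 i$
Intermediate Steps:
$\frac{\sqrt{C - 7222}}{55694} = \frac{\sqrt{-41419 - 7222}}{55694} = \sqrt{-48641} \cdot \frac{1}{55694} = i \sqrt{48641} \cdot \frac{1}{55694} = \frac{i \sqrt{48641}}{55694}$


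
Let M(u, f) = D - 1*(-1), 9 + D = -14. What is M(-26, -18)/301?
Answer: -22/301 ≈ -0.073090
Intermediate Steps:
D = -23 (D = -9 - 14 = -23)
M(u, f) = -22 (M(u, f) = -23 - 1*(-1) = -23 + 1 = -22)
M(-26, -18)/301 = -22/301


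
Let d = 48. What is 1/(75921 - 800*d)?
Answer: 1/37521 ≈ 2.6652e-5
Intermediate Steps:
1/(75921 - 800*d) = 1/(75921 - 800*48) = 1/(75921 - 38400) = 1/37521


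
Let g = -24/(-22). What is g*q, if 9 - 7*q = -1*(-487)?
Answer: -5736/77 ≈ -74.494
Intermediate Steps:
g = 12/11 (g = -24*(-1/22) = 12/11 ≈ 1.0909)
q = -478/7 (q = 9/7 - (-1)*(-487)/7 = 9/7 - ⅐*487 = 9/7 - 487/7 = -478/7 ≈ -68.286)
g*q = (12/11)*(-478/7) = -5736/77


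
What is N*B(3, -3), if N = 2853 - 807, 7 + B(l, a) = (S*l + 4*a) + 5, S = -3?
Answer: -47058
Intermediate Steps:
B(l, a) = -2 - 3*l + 4*a (B(l, a) = -7 + ((-3*l + 4*a) + 5) = -7 + (5 - 3*l + 4*a) = -2 - 3*l + 4*a)
N = 2046
N*B(3, -3) = 2046*(-2 - 3*3 + 4*(-3)) = 2046*(-2 - 9 - 12) = 2046*(-23) = -47058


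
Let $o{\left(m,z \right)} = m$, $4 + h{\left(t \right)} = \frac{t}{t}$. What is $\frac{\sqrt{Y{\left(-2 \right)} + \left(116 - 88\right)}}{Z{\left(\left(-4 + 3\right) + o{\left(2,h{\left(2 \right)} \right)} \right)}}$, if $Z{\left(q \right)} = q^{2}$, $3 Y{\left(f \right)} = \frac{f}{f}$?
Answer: $\frac{\sqrt{255}}{3} \approx 5.3229$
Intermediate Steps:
$h{\left(t \right)} = -3$ ($h{\left(t \right)} = -4 + \frac{t}{t} = -4 + 1 = -3$)
$Y{\left(f \right)} = \frac{1}{3}$ ($Y{\left(f \right)} = \frac{f \frac{1}{f}}{3} = \frac{1}{3} \cdot 1 = \frac{1}{3}$)
$\frac{\sqrt{Y{\left(-2 \right)} + \left(116 - 88\right)}}{Z{\left(\left(-4 + 3\right) + o{\left(2,h{\left(2 \right)} \right)} \right)}} = \frac{\sqrt{\frac{1}{3} + \left(116 - 88\right)}}{\left(\left(-4 + 3\right) + 2\right)^{2}} = \frac{\sqrt{\frac{1}{3} + 28}}{\left(-1 + 2\right)^{2}} = \frac{\sqrt{\frac{85}{3}}}{1^{2}} = \frac{\frac{1}{3} \sqrt{255}}{1} = \frac{\sqrt{255}}{3} \cdot 1 = \frac{\sqrt{255}}{3}$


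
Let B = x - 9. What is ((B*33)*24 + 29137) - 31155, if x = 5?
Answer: -5186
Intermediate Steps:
B = -4 (B = 5 - 9 = -4)
((B*33)*24 + 29137) - 31155 = (-4*33*24 + 29137) - 31155 = (-132*24 + 29137) - 31155 = (-3168 + 29137) - 31155 = 25969 - 31155 = -5186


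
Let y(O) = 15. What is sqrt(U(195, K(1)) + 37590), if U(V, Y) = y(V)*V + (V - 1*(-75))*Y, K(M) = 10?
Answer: sqrt(43215) ≈ 207.88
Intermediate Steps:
U(V, Y) = 15*V + Y*(75 + V) (U(V, Y) = 15*V + (V - 1*(-75))*Y = 15*V + (V + 75)*Y = 15*V + (75 + V)*Y = 15*V + Y*(75 + V))
sqrt(U(195, K(1)) + 37590) = sqrt((15*195 + 75*10 + 195*10) + 37590) = sqrt((2925 + 750 + 1950) + 37590) = sqrt(5625 + 37590) = sqrt(43215)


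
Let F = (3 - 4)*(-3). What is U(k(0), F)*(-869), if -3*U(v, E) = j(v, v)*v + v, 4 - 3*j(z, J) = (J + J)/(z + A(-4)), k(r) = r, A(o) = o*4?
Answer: 0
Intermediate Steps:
A(o) = 4*o
j(z, J) = 4/3 - 2*J/(3*(-16 + z)) (j(z, J) = 4/3 - (J + J)/(3*(z + 4*(-4))) = 4/3 - 2*J/(3*(z - 16)) = 4/3 - 2*J/(3*(-16 + z)))
F = 3 (F = -1*(-3) = 3)
U(v, E) = -v/3 - 2*v*(-32 + v)/(9*(-16 + v)) (U(v, E) = -((2*(-32 - v + 2*v)/(3*(-16 + v)))*v + v)/3 = -((2*(-32 + v)/(3*(-16 + v)))*v + v)/3 = -(2*v*(-32 + v)/(3*(-16 + v)) + v)/3 = -(v + 2*v*(-32 + v)/(3*(-16 + v)))/3 = -v/3 - 2*v*(-32 + v)/(9*(-16 + v)))
U(k(0), F)*(-869) = ((1/9)*0*(112 - 5*0)/(-16 + 0))*(-869) = ((1/9)*0*(112 + 0)/(-16))*(-869) = ((1/9)*0*(-1/16)*112)*(-869) = 0*(-869) = 0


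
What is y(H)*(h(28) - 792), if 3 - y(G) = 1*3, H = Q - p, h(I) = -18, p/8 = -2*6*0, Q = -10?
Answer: 0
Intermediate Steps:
p = 0 (p = 8*(-2*6*0) = 8*(-12*0) = 8*0 = 0)
H = -10 (H = -10 - 1*0 = -10 + 0 = -10)
y(G) = 0 (y(G) = 3 - 3 = 0)
y(H)*(h(28) - 792) = 0*(-18 - 792) = 0*(-810) = 0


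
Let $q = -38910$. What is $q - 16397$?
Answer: $-55307$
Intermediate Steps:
$q - 16397 = -38910 - 16397 = -55307$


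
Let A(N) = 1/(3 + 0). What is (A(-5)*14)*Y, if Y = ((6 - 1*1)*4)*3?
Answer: 280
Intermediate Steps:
A(N) = ⅓ (A(N) = 1/3 = ⅓)
Y = 60 (Y = ((6 - 1)*4)*3 = (5*4)*3 = 20*3 = 60)
(A(-5)*14)*Y = ((⅓)*14)*60 = (14/3)*60 = 280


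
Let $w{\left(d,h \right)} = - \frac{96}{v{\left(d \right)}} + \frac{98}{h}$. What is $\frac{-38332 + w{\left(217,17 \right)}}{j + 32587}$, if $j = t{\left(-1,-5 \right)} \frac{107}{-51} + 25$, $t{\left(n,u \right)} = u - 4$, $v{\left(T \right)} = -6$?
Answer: $- \frac{651274}{554725} \approx -1.174$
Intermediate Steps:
$w{\left(d,h \right)} = 16 + \frac{98}{h}$ ($w{\left(d,h \right)} = - \frac{96}{-6} + \frac{98}{h} = \left(-96\right) \left(- \frac{1}{6}\right) + \frac{98}{h} = 16 + \frac{98}{h}$)
$t{\left(n,u \right)} = -4 + u$
$j = \frac{746}{17}$ ($j = \left(-4 - 5\right) \frac{107}{-51} + 25 = - 9 \cdot 107 \left(- \frac{1}{51}\right) + 25 = \left(-9\right) \left(- \frac{107}{51}\right) + 25 = \frac{321}{17} + 25 = \frac{746}{17} \approx 43.882$)
$\frac{-38332 + w{\left(217,17 \right)}}{j + 32587} = \frac{-38332 + \left(16 + \frac{98}{17}\right)}{\frac{746}{17} + 32587} = \frac{-38332 + \left(16 + 98 \cdot \frac{1}{17}\right)}{\frac{554725}{17}} = \left(-38332 + \left(16 + \frac{98}{17}\right)\right) \frac{17}{554725} = \left(-38332 + \frac{370}{17}\right) \frac{17}{554725} = \left(- \frac{651274}{17}\right) \frac{17}{554725} = - \frac{651274}{554725}$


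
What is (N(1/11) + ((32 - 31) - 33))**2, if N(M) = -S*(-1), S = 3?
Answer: 841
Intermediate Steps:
N(M) = 3 (N(M) = -1*3*(-1) = -3*(-1) = 3)
(N(1/11) + ((32 - 31) - 33))**2 = (3 + ((32 - 31) - 33))**2 = (3 + (1 - 33))**2 = (3 - 32)**2 = (-29)**2 = 841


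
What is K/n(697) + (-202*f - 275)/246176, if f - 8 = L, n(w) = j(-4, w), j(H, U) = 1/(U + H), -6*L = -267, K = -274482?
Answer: -1463331888358/7693 ≈ -1.9022e+8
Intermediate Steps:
L = 89/2 (L = -⅙*(-267) = 89/2 ≈ 44.500)
j(H, U) = 1/(H + U)
n(w) = 1/(-4 + w)
f = 105/2 (f = 8 + 89/2 = 105/2 ≈ 52.500)
K/n(697) + (-202*f - 275)/246176 = -274482/(1/(-4 + 697)) + (-202*105/2 - 275)/246176 = -274482/(1/693) + (-10605 - 275)*(1/246176) = -274482/1/693 - 10880*1/246176 = -274482*693 - 340/7693 = -190216026 - 340/7693 = -1463331888358/7693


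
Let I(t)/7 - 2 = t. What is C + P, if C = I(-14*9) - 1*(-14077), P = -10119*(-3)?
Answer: 43566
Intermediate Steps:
I(t) = 14 + 7*t
P = 30357
C = 13209 (C = (14 + 7*(-14*9)) - 1*(-14077) = (14 + 7*(-126)) + 14077 = (14 - 882) + 14077 = -868 + 14077 = 13209)
C + P = 13209 + 30357 = 43566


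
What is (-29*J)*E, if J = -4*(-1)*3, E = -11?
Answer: 3828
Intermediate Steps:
J = 12 (J = 4*3 = 12)
(-29*J)*E = -29*12*(-11) = -348*(-11) = 3828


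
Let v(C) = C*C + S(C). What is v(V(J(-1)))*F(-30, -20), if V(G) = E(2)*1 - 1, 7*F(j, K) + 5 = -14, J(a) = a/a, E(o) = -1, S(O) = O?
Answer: -38/7 ≈ -5.4286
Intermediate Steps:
J(a) = 1
F(j, K) = -19/7 (F(j, K) = -5/7 + (⅐)*(-14) = -5/7 - 2 = -19/7)
V(G) = -2 (V(G) = -1*1 - 1 = -1 - 1 = -2)
v(C) = C + C² (v(C) = C*C + C = C² + C = C + C²)
v(V(J(-1)))*F(-30, -20) = -2*(1 - 2)*(-19/7) = -2*(-1)*(-19/7) = 2*(-19/7) = -38/7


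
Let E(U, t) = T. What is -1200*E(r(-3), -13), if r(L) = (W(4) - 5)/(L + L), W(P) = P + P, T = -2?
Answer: 2400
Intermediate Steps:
W(P) = 2*P
r(L) = 3/(2*L) (r(L) = (2*4 - 5)/(L + L) = (8 - 5)/((2*L)) = 3*(1/(2*L)) = 3/(2*L))
E(U, t) = -2
-1200*E(r(-3), -13) = -1200*(-2) = 2400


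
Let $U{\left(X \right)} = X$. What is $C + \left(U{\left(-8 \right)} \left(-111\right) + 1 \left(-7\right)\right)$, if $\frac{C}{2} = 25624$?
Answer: $52129$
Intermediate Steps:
$C = 51248$ ($C = 2 \cdot 25624 = 51248$)
$C + \left(U{\left(-8 \right)} \left(-111\right) + 1 \left(-7\right)\right) = 51248 + \left(\left(-8\right) \left(-111\right) + 1 \left(-7\right)\right) = 51248 + \left(888 - 7\right) = 51248 + 881 = 52129$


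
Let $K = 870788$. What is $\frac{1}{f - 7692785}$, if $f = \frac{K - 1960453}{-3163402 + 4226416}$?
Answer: $- \frac{1063014}{8177539243655} \approx -1.2999 \cdot 10^{-7}$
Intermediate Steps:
$f = - \frac{1089665}{1063014}$ ($f = \frac{870788 - 1960453}{-3163402 + 4226416} = - \frac{1089665}{1063014} \approx -1.0251$)
$\frac{1}{f - 7692785} = \frac{1}{- \frac{1089665}{1063014} - 7692785} = \frac{1}{- \frac{8177539243655}{1063014}} = - \frac{1063014}{8177539243655}$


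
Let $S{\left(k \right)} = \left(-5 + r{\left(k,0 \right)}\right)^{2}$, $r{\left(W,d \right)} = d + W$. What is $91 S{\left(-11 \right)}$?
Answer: $23296$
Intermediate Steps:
$r{\left(W,d \right)} = W + d$
$S{\left(k \right)} = \left(-5 + k\right)^{2}$ ($S{\left(k \right)} = \left(-5 + \left(k + 0\right)\right)^{2} = \left(-5 + k\right)^{2}$)
$91 S{\left(-11 \right)} = 91 \left(-5 - 11\right)^{2} = 91 \left(-16\right)^{2} = 91 \cdot 256 = 23296$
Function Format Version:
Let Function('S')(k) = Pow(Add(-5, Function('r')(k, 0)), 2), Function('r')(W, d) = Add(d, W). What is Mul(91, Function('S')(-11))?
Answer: 23296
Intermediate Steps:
Function('r')(W, d) = Add(W, d)
Function('S')(k) = Pow(Add(-5, k), 2) (Function('S')(k) = Pow(Add(-5, Add(k, 0)), 2) = Pow(Add(-5, k), 2))
Mul(91, Function('S')(-11)) = Mul(91, Pow(Add(-5, -11), 2)) = Mul(91, Pow(-16, 2)) = Mul(91, 256) = 23296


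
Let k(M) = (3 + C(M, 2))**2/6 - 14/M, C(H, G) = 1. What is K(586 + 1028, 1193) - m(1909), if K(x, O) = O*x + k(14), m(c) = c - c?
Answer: 5776511/3 ≈ 1.9255e+6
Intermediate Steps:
m(c) = 0
k(M) = 8/3 - 14/M (k(M) = (3 + 1)**2/6 - 14/M = 4**2*(1/6) - 14/M = 16*(1/6) - 14/M = 8/3 - 14/M)
K(x, O) = 5/3 + O*x (K(x, O) = O*x + (8/3 - 14/14) = O*x + (8/3 - 14*1/14) = O*x + (8/3 - 1) = O*x + 5/3 = 5/3 + O*x)
K(586 + 1028, 1193) - m(1909) = (5/3 + 1193*(586 + 1028)) - 1*0 = (5/3 + 1193*1614) + 0 = (5/3 + 1925502) + 0 = 5776511/3 + 0 = 5776511/3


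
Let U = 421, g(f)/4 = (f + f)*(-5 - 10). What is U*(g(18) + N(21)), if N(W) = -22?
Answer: -918622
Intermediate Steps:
g(f) = -120*f (g(f) = 4*((f + f)*(-5 - 10)) = 4*((2*f)*(-15)) = 4*(-30*f) = -120*f)
U*(g(18) + N(21)) = 421*(-120*18 - 22) = 421*(-2160 - 22) = 421*(-2182) = -918622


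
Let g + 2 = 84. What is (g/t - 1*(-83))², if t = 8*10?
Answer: 11296321/1600 ≈ 7060.2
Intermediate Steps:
g = 82 (g = -2 + 84 = 82)
t = 80
(g/t - 1*(-83))² = (82/80 - 1*(-83))² = (82*(1/80) + 83)² = (41/40 + 83)² = (3361/40)² = 11296321/1600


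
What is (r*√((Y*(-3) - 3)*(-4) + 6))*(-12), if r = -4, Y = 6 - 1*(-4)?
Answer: 48*√138 ≈ 563.87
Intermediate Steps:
Y = 10 (Y = 6 + 4 = 10)
(r*√((Y*(-3) - 3)*(-4) + 6))*(-12) = -4*√((10*(-3) - 3)*(-4) + 6)*(-12) = -4*√((-30 - 3)*(-4) + 6)*(-12) = -4*√(-33*(-4) + 6)*(-12) = -4*√(132 + 6)*(-12) = -4*√138*(-12) = 48*√138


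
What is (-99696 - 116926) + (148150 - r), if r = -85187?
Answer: 16715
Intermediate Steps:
(-99696 - 116926) + (148150 - r) = (-99696 - 116926) + (148150 - 1*(-85187)) = -216622 + (148150 + 85187) = -216622 + 233337 = 16715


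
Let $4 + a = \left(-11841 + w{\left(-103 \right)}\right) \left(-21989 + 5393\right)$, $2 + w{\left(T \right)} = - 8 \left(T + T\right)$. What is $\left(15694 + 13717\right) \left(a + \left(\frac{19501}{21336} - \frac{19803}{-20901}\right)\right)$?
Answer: $\frac{739706193709597250345}{148647912} \approx 4.9762 \cdot 10^{12}$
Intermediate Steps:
$w{\left(T \right)} = -2 - 16 T$ ($w{\left(T \right)} = -2 - 8 \left(T + T\right) = -2 - 8 \cdot 2 T = -2 - 16 T$)
$a = 169196216$ ($a = -4 + \left(-11841 - -1646\right) \left(-21989 + 5393\right) = -4 + \left(-11841 + \left(-2 + 1648\right)\right) \left(-16596\right) = -4 + \left(-11841 + 1646\right) \left(-16596\right) = -4 - -169196220 = -4 + 169196220 = 169196216$)
$\left(15694 + 13717\right) \left(a + \left(\frac{19501}{21336} - \frac{19803}{-20901}\right)\right) = \left(15694 + 13717\right) \left(169196216 + \left(\frac{19501}{21336} - \frac{19803}{-20901}\right)\right) = 29411 \left(169196216 + \left(19501 \cdot \frac{1}{21336} - - \frac{6601}{6967}\right)\right) = 29411 \left(169196216 + \left(\frac{19501}{21336} + \frac{6601}{6967}\right)\right) = 29411 \left(169196216 + \frac{276702403}{148647912}\right) = 29411 \cdot \frac{25150664503403395}{148647912} = \frac{739706193709597250345}{148647912}$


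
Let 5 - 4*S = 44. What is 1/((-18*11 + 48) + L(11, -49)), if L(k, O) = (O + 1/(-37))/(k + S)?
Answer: -185/35006 ≈ -0.0052848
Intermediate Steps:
S = -39/4 (S = 5/4 - ¼*44 = 5/4 - 11 = -39/4 ≈ -9.7500)
L(k, O) = (-1/37 + O)/(-39/4 + k) (L(k, O) = (O + 1/(-37))/(k - 39/4) = (O - 1/37)/(-39/4 + k) = (-1/37 + O)/(-39/4 + k))
1/((-18*11 + 48) + L(11, -49)) = 1/((-18*11 + 48) + 4*(-1 + 37*(-49))/(37*(-39 + 4*11))) = 1/((-198 + 48) + 4*(-1 - 1813)/(37*(-39 + 44))) = 1/(-150 + (4/37)*(-1814)/5) = 1/(-150 + (4/37)*(⅕)*(-1814)) = 1/(-150 - 7256/185) = 1/(-35006/185) = -185/35006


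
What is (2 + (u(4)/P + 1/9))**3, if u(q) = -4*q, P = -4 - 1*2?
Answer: 79507/729 ≈ 109.06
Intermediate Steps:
P = -6 (P = -4 - 2 = -6)
(2 + (u(4)/P + 1/9))**3 = (2 + (-4*4/(-6) + 1/9))**3 = (2 + (-16*(-1/6) + 1*(1/9)))**3 = (2 + (8/3 + 1/9))**3 = (2 + 25/9)**3 = (43/9)**3 = 79507/729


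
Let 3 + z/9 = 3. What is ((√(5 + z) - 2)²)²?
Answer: (2 - √5)⁴ ≈ 0.0031056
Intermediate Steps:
z = 0 (z = -27 + 9*3 = -27 + 27 = 0)
((√(5 + z) - 2)²)² = ((√(5 + 0) - 2)²)² = ((√5 - 2)²)² = ((-2 + √5)²)² = (-2 + √5)⁴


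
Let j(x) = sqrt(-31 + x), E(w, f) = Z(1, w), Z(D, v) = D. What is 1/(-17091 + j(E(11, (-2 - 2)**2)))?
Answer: -5697/97367437 - I*sqrt(30)/292102311 ≈ -5.851e-5 - 1.8751e-8*I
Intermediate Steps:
E(w, f) = 1
1/(-17091 + j(E(11, (-2 - 2)**2))) = 1/(-17091 + sqrt(-31 + 1)) = 1/(-17091 + sqrt(-30)) = 1/(-17091 + I*sqrt(30))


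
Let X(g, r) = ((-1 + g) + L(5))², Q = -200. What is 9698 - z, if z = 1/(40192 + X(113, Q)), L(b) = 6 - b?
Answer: 513615777/52961 ≈ 9698.0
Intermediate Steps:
X(g, r) = g² (X(g, r) = ((-1 + g) + (6 - 1*5))² = ((-1 + g) + (6 - 5))² = ((-1 + g) + 1)² = g²)
z = 1/52961 (z = 1/(40192 + 113²) = 1/(40192 + 12769) = 1/52961 ≈ 1.8882e-5)
9698 - z = 9698 - 1*1/52961 = 9698 - 1/52961 = 513615777/52961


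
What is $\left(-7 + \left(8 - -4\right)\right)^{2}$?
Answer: $25$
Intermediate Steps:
$\left(-7 + \left(8 - -4\right)\right)^{2} = \left(-7 + \left(8 + 4\right)\right)^{2} = \left(-7 + 12\right)^{2} = 5^{2} = 25$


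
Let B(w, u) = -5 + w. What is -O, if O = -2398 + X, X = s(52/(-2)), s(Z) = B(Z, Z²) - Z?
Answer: 2403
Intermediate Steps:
s(Z) = -5 (s(Z) = (-5 + Z) - Z = -5)
X = -5
O = -2403 (O = -2398 - 5 = -2403)
-O = -1*(-2403) = 2403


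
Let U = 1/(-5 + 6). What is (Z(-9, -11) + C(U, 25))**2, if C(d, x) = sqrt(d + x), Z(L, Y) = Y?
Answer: (11 - sqrt(26))**2 ≈ 34.822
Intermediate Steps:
U = 1 (U = 1/1 = 1)
(Z(-9, -11) + C(U, 25))**2 = (-11 + sqrt(1 + 25))**2 = (-11 + sqrt(26))**2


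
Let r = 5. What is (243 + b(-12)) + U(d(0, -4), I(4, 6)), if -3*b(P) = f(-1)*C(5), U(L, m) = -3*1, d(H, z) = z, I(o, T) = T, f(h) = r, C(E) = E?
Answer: 695/3 ≈ 231.67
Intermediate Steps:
f(h) = 5
U(L, m) = -3
b(P) = -25/3 (b(P) = -5*5/3 = -⅓*25 = -25/3)
(243 + b(-12)) + U(d(0, -4), I(4, 6)) = (243 - 25/3) - 3 = 704/3 - 3 = 695/3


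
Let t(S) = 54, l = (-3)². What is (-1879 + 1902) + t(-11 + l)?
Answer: 77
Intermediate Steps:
l = 9
(-1879 + 1902) + t(-11 + l) = (-1879 + 1902) + 54 = 23 + 54 = 77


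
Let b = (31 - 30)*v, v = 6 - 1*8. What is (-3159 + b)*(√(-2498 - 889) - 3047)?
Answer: 9631567 - 3161*I*√3387 ≈ 9.6316e+6 - 1.8396e+5*I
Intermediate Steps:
v = -2 (v = 6 - 8 = -2)
b = -2 (b = (31 - 30)*(-2) = 1*(-2) = -2)
(-3159 + b)*(√(-2498 - 889) - 3047) = (-3159 - 2)*(√(-2498 - 889) - 3047) = -3161*(√(-3387) - 3047) = -3161*(I*√3387 - 3047) = -3161*(-3047 + I*√3387) = 9631567 - 3161*I*√3387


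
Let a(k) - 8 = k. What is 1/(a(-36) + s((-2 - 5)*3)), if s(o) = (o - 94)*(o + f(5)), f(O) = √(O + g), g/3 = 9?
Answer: 2387/5274569 + 460*√2/5274569 ≈ 0.00057588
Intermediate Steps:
g = 27 (g = 3*9 = 27)
a(k) = 8 + k
f(O) = √(27 + O) (f(O) = √(O + 27) = √(27 + O))
s(o) = (-94 + o)*(o + 4*√2) (s(o) = (o - 94)*(o + √(27 + 5)) = (-94 + o)*(o + √32) = (-94 + o)*(o + 4*√2))
1/(a(-36) + s((-2 - 5)*3)) = 1/((8 - 36) + (((-2 - 5)*3)² - 376*√2 - 94*(-2 - 5)*3 + 4*((-2 - 5)*3)*√2)) = 1/(-28 + ((-7*3)² - 376*√2 - (-658)*3 + 4*(-7*3)*√2)) = 1/(-28 + ((-21)² - 376*√2 - 94*(-21) + 4*(-21)*√2)) = 1/(-28 + (441 - 376*√2 + 1974 - 84*√2)) = 1/(-28 + (2415 - 460*√2)) = 1/(2387 - 460*√2)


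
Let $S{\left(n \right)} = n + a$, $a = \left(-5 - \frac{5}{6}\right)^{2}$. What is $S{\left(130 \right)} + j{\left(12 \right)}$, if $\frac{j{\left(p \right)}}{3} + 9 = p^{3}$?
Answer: $\frac{191557}{36} \approx 5321.0$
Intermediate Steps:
$a = \frac{1225}{36}$ ($a = \left(-5 - \frac{5}{6}\right)^{2} = \left(- \frac{35}{6}\right)^{2} = \frac{1225}{36} \approx 34.028$)
$j{\left(p \right)} = -27 + 3 p^{3}$
$S{\left(n \right)} = \frac{1225}{36} + n$ ($S{\left(n \right)} = n + \frac{1225}{36} = \frac{1225}{36} + n$)
$S{\left(130 \right)} + j{\left(12 \right)} = \left(\frac{1225}{36} + 130\right) - \left(27 - 3 \cdot 12^{3}\right) = \frac{5905}{36} + \left(-27 + 3 \cdot 1728\right) = \frac{5905}{36} + \left(-27 + 5184\right) = \frac{5905}{36} + 5157 = \frac{191557}{36}$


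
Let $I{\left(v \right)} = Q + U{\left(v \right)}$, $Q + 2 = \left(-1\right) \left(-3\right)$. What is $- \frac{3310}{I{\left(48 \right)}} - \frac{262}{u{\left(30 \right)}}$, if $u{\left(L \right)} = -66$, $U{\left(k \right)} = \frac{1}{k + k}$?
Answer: $- \frac{10473373}{3201} \approx -3271.9$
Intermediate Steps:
$U{\left(k \right)} = \frac{1}{2 k}$
$Q = 1$ ($Q = -2 - -3 = -2 + 3 = 1$)
$I{\left(v \right)} = 1 + \frac{1}{2 v}$
$- \frac{3310}{I{\left(48 \right)}} - \frac{262}{u{\left(30 \right)}} = - \frac{3310}{\frac{1}{48} \left(\frac{1}{2} + 48\right)} - \frac{262}{-66} = - \frac{3310}{\frac{1}{48} \cdot \frac{97}{2}} - - \frac{131}{33} = - \frac{3310}{\frac{97}{96}} + \frac{131}{33} = \left(-3310\right) \frac{96}{97} + \frac{131}{33} = - \frac{317760}{97} + \frac{131}{33} = - \frac{10473373}{3201}$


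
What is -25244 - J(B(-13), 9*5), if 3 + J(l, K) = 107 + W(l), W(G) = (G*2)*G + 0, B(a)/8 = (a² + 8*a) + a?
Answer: -371460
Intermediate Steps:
B(a) = 8*a² + 72*a (B(a) = 8*((a² + 8*a) + a) = 8*(a² + 9*a) = 8*a² + 72*a)
W(G) = 2*G² (W(G) = (2*G)*G + 0 = 2*G² + 0 = 2*G²)
J(l, K) = 104 + 2*l² (J(l, K) = -3 + (107 + 2*l²) = 104 + 2*l²)
-25244 - J(B(-13), 9*5) = -25244 - (104 + 2*(8*(-13)*(9 - 13))²) = -25244 - (104 + 2*(8*(-13)*(-4))²) = -25244 - (104 + 2*416²) = -25244 - (104 + 2*173056) = -25244 - (104 + 346112) = -25244 - 1*346216 = -25244 - 346216 = -371460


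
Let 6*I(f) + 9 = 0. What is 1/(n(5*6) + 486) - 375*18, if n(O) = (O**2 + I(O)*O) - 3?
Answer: -9031499/1338 ≈ -6750.0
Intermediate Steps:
I(f) = -3/2 (I(f) = -3/2 + (1/6)*0 = -3/2 + 0 = -3/2)
n(O) = -3 + O**2 - 3*O/2 (n(O) = (O**2 - 3*O/2) - 3 = -3 + O**2 - 3*O/2)
1/(n(5*6) + 486) - 375*18 = 1/((-3 + (5*6)**2 - 15*6/2) + 486) - 375*18 = 1/((-3 + 30**2 - 3/2*30) + 486) - 6750 = 1/((-3 + 900 - 45) + 486) - 6750 = 1/(852 + 486) - 6750 = 1/1338 - 6750 = -9031499/1338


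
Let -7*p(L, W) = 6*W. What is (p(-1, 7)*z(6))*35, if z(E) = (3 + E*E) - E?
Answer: -6930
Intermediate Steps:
p(L, W) = -6*W/7
z(E) = 3 + E**2 - E (z(E) = (3 + E**2) - E = 3 + E**2 - E)
(p(-1, 7)*z(6))*35 = ((-6/7*7)*(3 + 6**2 - 1*6))*35 = -6*(3 + 36 - 6)*35 = -6*33*35 = -198*35 = -6930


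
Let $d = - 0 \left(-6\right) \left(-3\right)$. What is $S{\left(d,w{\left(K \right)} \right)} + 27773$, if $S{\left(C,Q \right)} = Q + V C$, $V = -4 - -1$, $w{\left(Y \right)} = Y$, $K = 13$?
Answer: $27786$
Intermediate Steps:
$d = 0$ ($d = - 0 \left(-3\right) = \left(-1\right) 0 = 0$)
$V = -3$ ($V = -4 + 1 = -3$)
$S{\left(C,Q \right)} = Q - 3 C$
$S{\left(d,w{\left(K \right)} \right)} + 27773 = \left(13 - 0\right) + 27773 = \left(13 + 0\right) + 27773 = 13 + 27773 = 27786$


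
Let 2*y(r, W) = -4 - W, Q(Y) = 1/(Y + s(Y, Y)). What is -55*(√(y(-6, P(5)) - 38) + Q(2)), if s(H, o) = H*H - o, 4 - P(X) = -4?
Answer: -55/4 - 110*I*√11 ≈ -13.75 - 364.83*I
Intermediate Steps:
P(X) = 8 (P(X) = 4 - 1*(-4) = 4 + 4 = 8)
s(H, o) = H² - o
Q(Y) = Y⁻² (Q(Y) = 1/(Y + (Y² - Y)) = 1/(Y²) = Y⁻²)
y(r, W) = -2 - W/2 (y(r, W) = (-4 - W)/2 = -2 - W/2)
-55*(√(y(-6, P(5)) - 38) + Q(2)) = -55*(√((-2 - ½*8) - 38) + 2⁻²) = -55*(√((-2 - 4) - 38) + ¼) = -55*(√(-6 - 38) + ¼) = -55*(√(-44) + ¼) = -55*(2*I*√11 + ¼) = -55*(¼ + 2*I*√11) = -55/4 - 110*I*√11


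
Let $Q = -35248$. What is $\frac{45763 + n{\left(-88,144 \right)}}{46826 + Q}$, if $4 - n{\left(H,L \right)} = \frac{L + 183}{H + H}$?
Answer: $\frac{8055319}{2037728} \approx 3.9531$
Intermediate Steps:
$n{\left(H,L \right)} = 4 - \frac{183 + L}{2 H}$ ($n{\left(H,L \right)} = 4 - \frac{L + 183}{H + H} = 4 - \frac{183 + L}{2 H}$)
$\frac{45763 + n{\left(-88,144 \right)}}{46826 + Q} = \frac{45763 + \frac{-183 - 144 + 8 \left(-88\right)}{2 \left(-88\right)}}{46826 - 35248} = \frac{45763 + \frac{1}{2} \left(- \frac{1}{88}\right) \left(-183 - 144 - 704\right)}{11578} = \left(45763 + \frac{1}{2} \left(- \frac{1}{88}\right) \left(-1031\right)\right) \frac{1}{11578} = \left(45763 + \frac{1031}{176}\right) \frac{1}{11578} = \frac{8055319}{176} \cdot \frac{1}{11578} = \frac{8055319}{2037728}$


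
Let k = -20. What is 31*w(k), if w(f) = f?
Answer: -620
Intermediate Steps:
31*w(k) = 31*(-20) = -620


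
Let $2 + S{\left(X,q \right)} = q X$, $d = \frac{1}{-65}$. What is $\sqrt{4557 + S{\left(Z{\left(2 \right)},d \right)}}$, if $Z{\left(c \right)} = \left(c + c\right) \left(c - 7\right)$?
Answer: $\frac{\sqrt{769847}}{13} \approx 67.493$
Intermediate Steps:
$d = - \frac{1}{65} \approx -0.015385$
$Z{\left(c \right)} = 2 c \left(-7 + c\right)$
$S{\left(X,q \right)} = -2 + X q$ ($S{\left(X,q \right)} = -2 + q X = -2 + X q$)
$\sqrt{4557 + S{\left(Z{\left(2 \right)},d \right)}} = \sqrt{4557 - \left(2 - 2 \cdot 2 \left(-7 + 2\right) \left(- \frac{1}{65}\right)\right)} = \sqrt{4557 - \left(2 - 2 \cdot 2 \left(-5\right) \left(- \frac{1}{65}\right)\right)} = \sqrt{4557 - \frac{22}{13}} = \sqrt{\frac{59219}{13}} = \frac{\sqrt{769847}}{13}$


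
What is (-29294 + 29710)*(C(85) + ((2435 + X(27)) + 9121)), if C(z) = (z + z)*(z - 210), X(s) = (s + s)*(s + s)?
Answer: -2819648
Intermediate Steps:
X(s) = 4*s² (X(s) = (2*s)*(2*s) = 4*s²)
C(z) = 2*z*(-210 + z) (C(z) = (2*z)*(-210 + z) = 2*z*(-210 + z))
(-29294 + 29710)*(C(85) + ((2435 + X(27)) + 9121)) = (-29294 + 29710)*(2*85*(-210 + 85) + ((2435 + 4*27²) + 9121)) = 416*(2*85*(-125) + ((2435 + 4*729) + 9121)) = 416*(-21250 + ((2435 + 2916) + 9121)) = 416*(-21250 + (5351 + 9121)) = 416*(-21250 + 14472) = 416*(-6778) = -2819648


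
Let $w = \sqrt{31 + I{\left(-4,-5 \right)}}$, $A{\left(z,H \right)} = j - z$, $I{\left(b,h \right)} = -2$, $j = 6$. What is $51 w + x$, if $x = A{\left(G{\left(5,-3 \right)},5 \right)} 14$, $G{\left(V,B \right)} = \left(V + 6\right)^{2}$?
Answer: $-1610 + 51 \sqrt{29} \approx -1335.4$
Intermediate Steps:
$G{\left(V,B \right)} = \left(6 + V\right)^{2}$
$A{\left(z,H \right)} = 6 - z$
$w = \sqrt{29}$ ($w = \sqrt{31 - 2} = \sqrt{29} \approx 5.3852$)
$x = -1610$ ($x = \left(6 - \left(6 + 5\right)^{2}\right) 14 = \left(6 - 11^{2}\right) 14 = \left(6 - 121\right) 14 = \left(-115\right) 14 = -1610$)
$51 w + x = 51 \sqrt{29} - 1610 = -1610 + 51 \sqrt{29}$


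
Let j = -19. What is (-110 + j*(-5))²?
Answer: 225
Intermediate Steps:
(-110 + j*(-5))² = (-110 - 19*(-5))² = (-110 + 95)² = (-15)² = 225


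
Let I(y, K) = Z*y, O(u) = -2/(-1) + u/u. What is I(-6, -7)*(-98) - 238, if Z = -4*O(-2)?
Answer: -7294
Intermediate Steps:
O(u) = 3 (O(u) = -2*(-1) + 1 = 2 + 1 = 3)
Z = -12 (Z = -4*3 = -12)
I(y, K) = -12*y
I(-6, -7)*(-98) - 238 = -12*(-6)*(-98) - 238 = 72*(-98) - 238 = -7056 - 238 = -7294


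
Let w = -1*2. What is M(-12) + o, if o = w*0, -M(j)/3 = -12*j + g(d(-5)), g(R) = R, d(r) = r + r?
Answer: -402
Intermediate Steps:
d(r) = 2*r
M(j) = 30 + 36*j (M(j) = -3*(-12*j + 2*(-5)) = -3*(-12*j - 10) = -3*(-10 - 12*j) = 30 + 36*j)
w = -2
o = 0 (o = -2*0 = 0)
M(-12) + o = (30 + 36*(-12)) + 0 = (30 - 432) + 0 = -402 + 0 = -402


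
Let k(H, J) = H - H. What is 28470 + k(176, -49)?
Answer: 28470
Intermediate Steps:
k(H, J) = 0
28470 + k(176, -49) = 28470 + 0 = 28470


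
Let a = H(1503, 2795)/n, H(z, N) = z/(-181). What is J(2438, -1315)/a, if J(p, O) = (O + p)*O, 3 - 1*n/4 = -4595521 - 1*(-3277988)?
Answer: 1408661243031680/1503 ≈ 9.3723e+11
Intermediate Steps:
H(z, N) = -z/181 (H(z, N) = z*(-1/181) = -z/181)
n = 5270144 (n = 12 - 4*(-4595521 - 1*(-3277988)) = 12 - 4*(-4595521 + 3277988) = 12 - 4*(-1317533) = 12 + 5270132 = 5270144)
J(p, O) = O*(O + p)
a = -1503/953896064 (a = -1/181*1503/5270144 = -1503/181*1/5270144 = -1503/953896064 ≈ -1.5756e-6)
J(2438, -1315)/a = (-1315*(-1315 + 2438))/(-1503/953896064) = -1315*1123*(-953896064/1503) = -1476745*(-953896064/1503) = 1408661243031680/1503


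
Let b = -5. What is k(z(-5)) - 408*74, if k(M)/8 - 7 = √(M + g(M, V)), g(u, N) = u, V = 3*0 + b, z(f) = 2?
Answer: -30120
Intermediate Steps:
V = -5 (V = 3*0 - 5 = 0 - 5 = -5)
k(M) = 56 + 8*√2*√M (k(M) = 56 + 8*√(M + M) = 56 + 8*√(2*M) = 56 + 8*(√2*√M) = 56 + 8*√2*√M)
k(z(-5)) - 408*74 = (56 + 8*√2*√2) - 408*74 = (56 + 16) - 30192 = 72 - 30192 = -30120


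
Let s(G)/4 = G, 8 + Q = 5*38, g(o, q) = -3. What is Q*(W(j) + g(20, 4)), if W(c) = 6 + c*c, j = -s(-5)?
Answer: 73346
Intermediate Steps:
Q = 182 (Q = -8 + 5*38 = -8 + 190 = 182)
s(G) = 4*G
j = 20 (j = -4*(-5) = -1*(-20) = 20)
W(c) = 6 + c²
Q*(W(j) + g(20, 4)) = 182*((6 + 20²) - 3) = 182*((6 + 400) - 3) = 182*(406 - 3) = 182*403 = 73346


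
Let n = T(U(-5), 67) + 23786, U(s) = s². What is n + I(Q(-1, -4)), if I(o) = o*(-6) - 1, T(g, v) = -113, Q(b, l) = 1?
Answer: 23666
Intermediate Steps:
I(o) = -1 - 6*o (I(o) = -6*o - 1 = -1 - 6*o)
n = 23673 (n = -113 + 23786 = 23673)
n + I(Q(-1, -4)) = 23673 + (-1 - 6*1) = 23673 + (-1 - 6) = 23673 - 7 = 23666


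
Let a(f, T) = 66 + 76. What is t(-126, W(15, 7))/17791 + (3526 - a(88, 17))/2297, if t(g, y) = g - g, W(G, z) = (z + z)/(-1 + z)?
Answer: 3384/2297 ≈ 1.4732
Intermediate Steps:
W(G, z) = 2*z/(-1 + z) (W(G, z) = (2*z)/(-1 + z) = 2*z/(-1 + z))
t(g, y) = 0
a(f, T) = 142
t(-126, W(15, 7))/17791 + (3526 - a(88, 17))/2297 = 0/17791 + (3526 - 1*142)/2297 = 0*(1/17791) + (3526 - 142)*(1/2297) = 0 + 3384*(1/2297) = 0 + 3384/2297 = 3384/2297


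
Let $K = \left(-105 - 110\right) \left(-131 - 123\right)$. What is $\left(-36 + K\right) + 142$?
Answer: $54716$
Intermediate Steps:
$K = 54610$ ($K = \left(-215\right) \left(-254\right) = 54610$)
$\left(-36 + K\right) + 142 = \left(-36 + 54610\right) + 142 = 54574 + 142 = 54716$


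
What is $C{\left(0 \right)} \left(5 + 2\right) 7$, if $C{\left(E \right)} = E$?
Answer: $0$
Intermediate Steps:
$C{\left(0 \right)} \left(5 + 2\right) 7 = 0 \left(5 + 2\right) 7 = 0 \cdot 7 \cdot 7 = 0 \cdot 7 = 0$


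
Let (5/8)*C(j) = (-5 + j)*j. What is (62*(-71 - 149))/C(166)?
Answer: -8525/26726 ≈ -0.31898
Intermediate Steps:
C(j) = 8*j*(-5 + j)/5 (C(j) = 8*((-5 + j)*j)/5 = 8*(j*(-5 + j))/5 = 8*j*(-5 + j)/5)
(62*(-71 - 149))/C(166) = (62*(-71 - 149))/(((8/5)*166*(-5 + 166))) = (62*(-220))/(((8/5)*166*161)) = -13640/213808/5 = -13640*5/213808 = -8525/26726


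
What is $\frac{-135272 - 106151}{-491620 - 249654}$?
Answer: $\frac{241423}{741274} \approx 0.32569$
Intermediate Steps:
$\frac{-135272 - 106151}{-491620 - 249654} = - \frac{241423}{-741274} = \left(-241423\right) \left(- \frac{1}{741274}\right) = \frac{241423}{741274}$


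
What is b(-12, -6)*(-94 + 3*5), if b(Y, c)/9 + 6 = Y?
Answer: 12798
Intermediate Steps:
b(Y, c) = -54 + 9*Y
b(-12, -6)*(-94 + 3*5) = (-54 + 9*(-12))*(-94 + 3*5) = (-54 - 108)*(-94 + 15) = -162*(-79) = 12798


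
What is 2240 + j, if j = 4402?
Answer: 6642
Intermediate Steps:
2240 + j = 2240 + 4402 = 6642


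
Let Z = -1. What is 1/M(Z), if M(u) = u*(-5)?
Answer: ⅕ ≈ 0.20000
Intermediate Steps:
M(u) = -5*u
1/M(Z) = 1/(-5*(-1)) = 1/5 = ⅕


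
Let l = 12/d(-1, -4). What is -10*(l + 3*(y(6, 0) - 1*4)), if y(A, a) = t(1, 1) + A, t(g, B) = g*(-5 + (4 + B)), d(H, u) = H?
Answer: 60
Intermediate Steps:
t(g, B) = g*(-1 + B)
y(A, a) = A (y(A, a) = 1*(-1 + 1) + A = 1*0 + A = 0 + A = A)
l = -12 (l = 12/(-1) = 12*(-1) = -12)
-10*(l + 3*(y(6, 0) - 1*4)) = -10*(-12 + 3*(6 - 1*4)) = -10*(-12 + 3*(6 - 4)) = -10*(-12 + 3*2) = -10*(-12 + 6) = -10*(-6) = 60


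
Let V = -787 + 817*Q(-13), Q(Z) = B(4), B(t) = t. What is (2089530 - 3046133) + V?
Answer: -954122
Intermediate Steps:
Q(Z) = 4
V = 2481 (V = -787 + 817*4 = -787 + 3268 = 2481)
(2089530 - 3046133) + V = (2089530 - 3046133) + 2481 = -956603 + 2481 = -954122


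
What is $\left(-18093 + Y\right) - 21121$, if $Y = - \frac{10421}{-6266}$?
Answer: $- \frac{245704503}{6266} \approx -39212.0$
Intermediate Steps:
$Y = \frac{10421}{6266}$ ($Y = \left(-10421\right) \left(- \frac{1}{6266}\right) = \frac{10421}{6266} \approx 1.6631$)
$\left(-18093 + Y\right) - 21121 = \left(-18093 + \frac{10421}{6266}\right) - 21121 = - \frac{113360317}{6266} - 21121 = - \frac{245704503}{6266}$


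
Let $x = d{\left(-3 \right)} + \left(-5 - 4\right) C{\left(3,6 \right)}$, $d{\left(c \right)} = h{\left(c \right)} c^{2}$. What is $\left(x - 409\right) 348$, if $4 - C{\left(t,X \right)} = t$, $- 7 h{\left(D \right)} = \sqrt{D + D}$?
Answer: $-145464 - \frac{3132 i \sqrt{6}}{7} \approx -1.4546 \cdot 10^{5} - 1096.0 i$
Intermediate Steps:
$h{\left(D \right)} = - \frac{\sqrt{2} \sqrt{D}}{7}$ ($h{\left(D \right)} = - \frac{\sqrt{D + D}}{7} = - \frac{\sqrt{2 D}}{7} = - \frac{\sqrt{2} \sqrt{D}}{7}$)
$C{\left(t,X \right)} = 4 - t$
$d{\left(c \right)} = - \frac{\sqrt{2} c^{\frac{5}{2}}}{7}$ ($d{\left(c \right)} = - \frac{\sqrt{2} \sqrt{c}}{7} c^{2} = - \frac{\sqrt{2} c^{\frac{5}{2}}}{7}$)
$x = -9 - \frac{9 i \sqrt{6}}{7}$ ($x = - \frac{\sqrt{2} \left(-3\right)^{\frac{5}{2}}}{7} + \left(-5 - 4\right) \left(4 - 3\right) = - \frac{\sqrt{2} \cdot 9 i \sqrt{3}}{7} + \left(-5 - 4\right) \left(4 - 3\right) = - \frac{9 i \sqrt{6}}{7} - 9 = -9 - \frac{9 i \sqrt{6}}{7} \approx -9.0 - 3.1493 i$)
$\left(x - 409\right) 348 = \left(\left(-9 - \frac{9 i \sqrt{6}}{7}\right) - 409\right) 348 = \left(-418 - \frac{9 i \sqrt{6}}{7}\right) 348 = -145464 - \frac{3132 i \sqrt{6}}{7}$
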